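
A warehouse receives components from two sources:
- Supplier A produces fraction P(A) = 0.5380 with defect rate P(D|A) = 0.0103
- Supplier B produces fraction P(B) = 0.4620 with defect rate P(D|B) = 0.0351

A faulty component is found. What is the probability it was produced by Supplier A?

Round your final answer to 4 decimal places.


Let A = from Supplier A, D = faulty

Given:
- P(A) = 0.5380, P(B) = 0.4620
- P(D|A) = 0.0103, P(D|B) = 0.0351

Step 1: Find P(D)
P(D) = P(D|A)P(A) + P(D|B)P(B)
     = 0.0103 × 0.5380 + 0.0351 × 0.4620
     = 0.00554140 + 0.01621620
     = 0.02175760

Step 2: Apply Bayes' theorem
P(A|D) = P(D|A)P(A) / P(D)
       = 0.00554140 / 0.02175760
       = 0.2547


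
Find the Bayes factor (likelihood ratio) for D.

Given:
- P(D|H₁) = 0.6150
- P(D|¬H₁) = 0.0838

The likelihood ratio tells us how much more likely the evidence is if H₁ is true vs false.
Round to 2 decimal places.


Likelihood Ratio (LR) = P(D|H₁) / P(D|¬H₁)

LR = 0.6150 / 0.0838
   = 7.34

The evidence is 7.34 times more likely if H₁ is true than if H₁ is false.
LR > 1, so observing D raises the odds in favor of H₁.


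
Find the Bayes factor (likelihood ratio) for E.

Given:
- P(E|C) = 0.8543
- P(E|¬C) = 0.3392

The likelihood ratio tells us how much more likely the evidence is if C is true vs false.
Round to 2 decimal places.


Likelihood Ratio (LR) = P(E|C) / P(E|¬C)

LR = 0.8543 / 0.3392
   = 2.52

The evidence is 2.52 times more likely if C is true than if C is false.
Since LR > 1, the evidence supports C over ¬C.


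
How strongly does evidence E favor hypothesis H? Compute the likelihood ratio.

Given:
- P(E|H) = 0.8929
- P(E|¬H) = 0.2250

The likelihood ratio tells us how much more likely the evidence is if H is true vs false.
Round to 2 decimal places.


Likelihood Ratio (LR) = P(E|H) / P(E|¬H)

LR = 0.8929 / 0.2250
   = 3.97

The evidence is 3.97 times more likely if H is true than if H is false.
Because LR exceeds 1, E is evidence for H.


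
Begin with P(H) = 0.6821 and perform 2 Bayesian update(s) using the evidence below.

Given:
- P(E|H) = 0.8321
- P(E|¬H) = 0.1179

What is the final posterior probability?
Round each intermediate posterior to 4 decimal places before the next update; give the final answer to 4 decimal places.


Sequential Bayesian updating:

Initial prior: P(H) = 0.6821

Update 1:
  P(E) = 0.8321 × 0.6821 + 0.1179 × 0.3179 = 0.56757541 + 0.03748041 = 0.60505582
  P(H|E) = 0.56757541 / 0.60505582 = 0.9381

Update 2:
  P(E) = 0.8321 × 0.9381 + 0.1179 × 0.0619 = 0.78059301 + 0.00729801 = 0.78789102
  P(H|E) = 0.78059301 / 0.78789102 = 0.9907

Final posterior: 0.9907


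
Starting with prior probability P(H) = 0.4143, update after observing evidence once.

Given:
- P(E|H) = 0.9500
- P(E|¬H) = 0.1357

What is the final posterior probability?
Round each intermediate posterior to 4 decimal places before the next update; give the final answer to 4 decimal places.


Sequential Bayesian updating:

Initial prior: P(H) = 0.4143

Update 1:
  P(E) = 0.9500 × 0.4143 + 0.1357 × 0.5857 = 0.39358500 + 0.07947949 = 0.47306449
  P(H|E) = 0.39358500 / 0.47306449 = 0.8320

Final posterior: 0.8320


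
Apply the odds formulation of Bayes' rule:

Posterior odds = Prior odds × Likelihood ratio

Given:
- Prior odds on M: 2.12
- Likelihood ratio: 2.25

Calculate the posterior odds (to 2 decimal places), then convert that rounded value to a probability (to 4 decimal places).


Step 1: Calculate posterior odds
Posterior odds = Prior odds × LR
               = 2.12 × 2.25
               = 4.77

Step 2: Convert to probability
P(M|E) = Posterior odds / (1 + Posterior odds)
       = 4.77 / (1 + 4.77)
       = 4.77 / 5.77
       = 0.8267

The evidence increased P(M) from 0.6795 to 0.8267.


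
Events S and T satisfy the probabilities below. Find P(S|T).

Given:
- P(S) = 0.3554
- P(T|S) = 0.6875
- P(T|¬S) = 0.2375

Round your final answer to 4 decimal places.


Bayes' theorem: P(S|T) = P(T|S) × P(S) / P(T)

Step 1: Calculate P(T) using law of total probability
P(T) = P(T|S)P(S) + P(T|¬S)P(¬S)
     = 0.6875 × 0.3554 + 0.2375 × 0.6446
     = 0.24433750 + 0.15309250
     = 0.39743000

Step 2: Apply Bayes' theorem
P(S|T) = P(T|S) × P(S) / P(T)
       = 0.24433750 / 0.39743000
       = 0.6148


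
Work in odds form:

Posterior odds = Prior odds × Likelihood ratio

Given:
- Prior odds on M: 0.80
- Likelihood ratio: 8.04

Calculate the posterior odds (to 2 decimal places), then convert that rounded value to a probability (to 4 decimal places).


Step 1: Calculate posterior odds
Posterior odds = Prior odds × LR
               = 0.80 × 8.04
               = 6.43

Step 2: Convert to probability
P(M|E) = Posterior odds / (1 + Posterior odds)
       = 6.43 / (1 + 6.43)
       = 6.43 / 7.43
       = 0.8654

The evidence increased P(M) from 0.4444 to 0.8654.


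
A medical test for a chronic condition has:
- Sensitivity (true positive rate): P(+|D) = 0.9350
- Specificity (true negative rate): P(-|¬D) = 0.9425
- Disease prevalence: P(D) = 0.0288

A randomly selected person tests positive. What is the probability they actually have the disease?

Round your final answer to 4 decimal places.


Let D = has disease, + = positive test

Given:
- P(D) = 0.0288 (prevalence)
- P(+|D) = 0.9350 (sensitivity)
- P(-|¬D) = 0.9425 (specificity)
- P(+|¬D) = 0.0575 (false positive rate = 1 - specificity)

Step 1: Find P(+)
P(+) = P(+|D)P(D) + P(+|¬D)P(¬D)
     = 0.9350 × 0.0288 + 0.0575 × 0.9712
     = 0.02692800 + 0.05584400
     = 0.08277200

Step 2: Apply Bayes' theorem for P(D|+)
P(D|+) = P(+|D)P(D) / P(+)
       = 0.02692800 / 0.08277200
       = 0.3253


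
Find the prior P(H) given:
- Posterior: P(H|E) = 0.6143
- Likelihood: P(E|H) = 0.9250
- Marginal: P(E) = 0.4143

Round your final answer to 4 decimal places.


From Bayes' theorem: P(H|E) = P(E|H) × P(H) / P(E)

Rearranging for P(H):
P(H) = P(H|E) × P(E) / P(E|H)
     = 0.6143 × 0.4143 / 0.9250
     = 0.25450449 / 0.9250
     = 0.2751


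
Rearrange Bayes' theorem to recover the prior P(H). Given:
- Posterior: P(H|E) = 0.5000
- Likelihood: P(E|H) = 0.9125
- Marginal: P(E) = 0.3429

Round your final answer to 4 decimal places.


From Bayes' theorem: P(H|E) = P(E|H) × P(H) / P(E)

Rearranging for P(H):
P(H) = P(H|E) × P(E) / P(E|H)
     = 0.5000 × 0.3429 / 0.9125
     = 0.17145000 / 0.9125
     = 0.1879


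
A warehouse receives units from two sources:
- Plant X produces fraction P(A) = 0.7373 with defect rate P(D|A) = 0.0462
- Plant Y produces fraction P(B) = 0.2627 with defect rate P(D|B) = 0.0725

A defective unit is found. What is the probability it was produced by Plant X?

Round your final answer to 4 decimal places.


Let A = from Plant X, D = defective

Given:
- P(A) = 0.7373, P(B) = 0.2627
- P(D|A) = 0.0462, P(D|B) = 0.0725

Step 1: Find P(D)
P(D) = P(D|A)P(A) + P(D|B)P(B)
     = 0.0462 × 0.7373 + 0.0725 × 0.2627
     = 0.03406326 + 0.01904575
     = 0.05310901

Step 2: Apply Bayes' theorem
P(A|D) = P(D|A)P(A) / P(D)
       = 0.03406326 / 0.05310901
       = 0.6414


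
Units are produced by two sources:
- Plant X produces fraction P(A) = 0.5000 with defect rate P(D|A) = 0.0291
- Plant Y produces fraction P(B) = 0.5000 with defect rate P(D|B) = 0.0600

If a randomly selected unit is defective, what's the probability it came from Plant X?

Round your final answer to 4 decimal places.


Let A = from Plant X, D = defective

Given:
- P(A) = 0.5000, P(B) = 0.5000
- P(D|A) = 0.0291, P(D|B) = 0.0600

Step 1: Find P(D)
P(D) = P(D|A)P(A) + P(D|B)P(B)
     = 0.0291 × 0.5000 + 0.0600 × 0.5000
     = 0.01455000 + 0.03000000
     = 0.04455000

Step 2: Apply Bayes' theorem
P(A|D) = P(D|A)P(A) / P(D)
       = 0.01455000 / 0.04455000
       = 0.3266


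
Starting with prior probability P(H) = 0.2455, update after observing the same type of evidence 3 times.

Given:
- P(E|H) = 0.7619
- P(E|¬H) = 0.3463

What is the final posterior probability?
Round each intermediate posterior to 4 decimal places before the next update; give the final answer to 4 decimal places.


Sequential Bayesian updating:

Initial prior: P(H) = 0.2455

Update 1:
  P(E) = 0.7619 × 0.2455 + 0.3463 × 0.7545 = 0.18704645 + 0.26128335 = 0.44832980
  P(H|E) = 0.18704645 / 0.44832980 = 0.4172

Update 2:
  P(E) = 0.7619 × 0.4172 + 0.3463 × 0.5828 = 0.31786468 + 0.20182364 = 0.51968832
  P(H|E) = 0.31786468 / 0.51968832 = 0.6116

Update 3:
  P(E) = 0.7619 × 0.6116 + 0.3463 × 0.3884 = 0.46597804 + 0.13450292 = 0.60048096
  P(H|E) = 0.46597804 / 0.60048096 = 0.7760

Final posterior: 0.7760


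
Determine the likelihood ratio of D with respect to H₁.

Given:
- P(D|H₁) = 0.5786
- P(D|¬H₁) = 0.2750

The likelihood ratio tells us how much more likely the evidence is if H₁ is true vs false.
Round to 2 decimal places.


Likelihood Ratio (LR) = P(D|H₁) / P(D|¬H₁)

LR = 0.5786 / 0.2750
   = 2.10

The evidence is 2.10 times more likely if H₁ is true than if H₁ is false.
Because LR exceeds 1, D is evidence for H₁.


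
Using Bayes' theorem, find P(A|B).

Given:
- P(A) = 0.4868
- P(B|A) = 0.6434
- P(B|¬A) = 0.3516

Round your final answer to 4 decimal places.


Bayes' theorem: P(A|B) = P(B|A) × P(A) / P(B)

Step 1: Calculate P(B) using law of total probability
P(B) = P(B|A)P(A) + P(B|¬A)P(¬A)
     = 0.6434 × 0.4868 + 0.3516 × 0.5132
     = 0.31320712 + 0.18044112
     = 0.49364824

Step 2: Apply Bayes' theorem
P(A|B) = P(B|A) × P(A) / P(B)
       = 0.31320712 / 0.49364824
       = 0.6345


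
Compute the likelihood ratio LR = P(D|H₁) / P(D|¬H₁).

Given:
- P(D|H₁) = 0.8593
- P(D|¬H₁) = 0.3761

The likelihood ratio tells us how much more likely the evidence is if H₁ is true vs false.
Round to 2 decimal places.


Likelihood Ratio (LR) = P(D|H₁) / P(D|¬H₁)

LR = 0.8593 / 0.3761
   = 2.28

The evidence is 2.28 times more likely if H₁ is true than if H₁ is false.
Because LR exceeds 1, D is evidence for H₁.


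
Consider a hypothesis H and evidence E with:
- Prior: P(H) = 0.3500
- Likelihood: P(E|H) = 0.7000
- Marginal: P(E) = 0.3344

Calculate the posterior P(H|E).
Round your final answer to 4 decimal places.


Using Bayes' theorem:

P(H|E) = P(E|H) × P(H) / P(E)
       = 0.7000 × 0.3500 / 0.3344
       = 0.24500000 / 0.3344
       = 0.7327

The evidence strengthens our belief in H.
Prior: 0.3500 → Posterior: 0.7327


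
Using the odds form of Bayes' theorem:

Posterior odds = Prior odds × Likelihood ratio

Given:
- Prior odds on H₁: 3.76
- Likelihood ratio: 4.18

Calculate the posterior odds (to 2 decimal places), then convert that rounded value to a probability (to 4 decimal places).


Step 1: Calculate posterior odds
Posterior odds = Prior odds × LR
               = 3.76 × 4.18
               = 15.72

Step 2: Convert to probability
P(H₁|E) = Posterior odds / (1 + Posterior odds)
       = 15.72 / (1 + 15.72)
       = 15.72 / 16.72
       = 0.9402

The evidence increased P(H₁) from 0.7899 to 0.9402.


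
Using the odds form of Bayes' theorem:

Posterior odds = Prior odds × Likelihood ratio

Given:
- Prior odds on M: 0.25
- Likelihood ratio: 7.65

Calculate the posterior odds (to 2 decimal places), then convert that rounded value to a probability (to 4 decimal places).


Step 1: Calculate posterior odds
Posterior odds = Prior odds × LR
               = 0.25 × 7.65
               = 1.91

Step 2: Convert to probability
P(M|E) = Posterior odds / (1 + Posterior odds)
       = 1.91 / (1 + 1.91)
       = 1.91 / 2.91
       = 0.6564

The evidence increased P(M) from 0.2000 to 0.6564.


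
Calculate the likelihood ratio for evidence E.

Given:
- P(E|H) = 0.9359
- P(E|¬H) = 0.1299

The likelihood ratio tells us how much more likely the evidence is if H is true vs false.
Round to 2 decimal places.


Likelihood Ratio (LR) = P(E|H) / P(E|¬H)

LR = 0.9359 / 0.1299
   = 7.20

The evidence is 7.20 times more likely if H is true than if H is false.
LR > 1, so observing E raises the odds in favor of H.


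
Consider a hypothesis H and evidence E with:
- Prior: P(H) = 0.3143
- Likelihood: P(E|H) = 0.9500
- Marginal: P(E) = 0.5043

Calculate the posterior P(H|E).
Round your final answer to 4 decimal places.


Using Bayes' theorem:

P(H|E) = P(E|H) × P(H) / P(E)
       = 0.9500 × 0.3143 / 0.5043
       = 0.29858500 / 0.5043
       = 0.5921

The evidence strengthens our belief in H.
Prior: 0.3143 → Posterior: 0.5921


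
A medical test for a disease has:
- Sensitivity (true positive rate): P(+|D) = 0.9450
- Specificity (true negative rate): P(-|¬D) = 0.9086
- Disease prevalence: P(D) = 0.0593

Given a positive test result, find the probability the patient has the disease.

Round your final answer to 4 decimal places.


Let D = has disease, + = positive test

Given:
- P(D) = 0.0593 (prevalence)
- P(+|D) = 0.9450 (sensitivity)
- P(-|¬D) = 0.9086 (specificity)
- P(+|¬D) = 0.0914 (false positive rate = 1 - specificity)

Step 1: Find P(+)
P(+) = P(+|D)P(D) + P(+|¬D)P(¬D)
     = 0.9450 × 0.0593 + 0.0914 × 0.9407
     = 0.05603850 + 0.08597998
     = 0.14201848

Step 2: Apply Bayes' theorem for P(D|+)
P(D|+) = P(+|D)P(D) / P(+)
       = 0.05603850 / 0.14201848
       = 0.3946


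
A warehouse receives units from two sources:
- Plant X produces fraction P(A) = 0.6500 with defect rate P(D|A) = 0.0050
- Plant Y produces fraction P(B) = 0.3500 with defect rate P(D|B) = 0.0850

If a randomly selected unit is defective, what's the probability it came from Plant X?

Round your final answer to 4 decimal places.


Let A = from Plant X, D = defective

Given:
- P(A) = 0.6500, P(B) = 0.3500
- P(D|A) = 0.0050, P(D|B) = 0.0850

Step 1: Find P(D)
P(D) = P(D|A)P(A) + P(D|B)P(B)
     = 0.0050 × 0.6500 + 0.0850 × 0.3500
     = 0.00325000 + 0.02975000
     = 0.03300000

Step 2: Apply Bayes' theorem
P(A|D) = P(D|A)P(A) / P(D)
       = 0.00325000 / 0.03300000
       = 0.0985


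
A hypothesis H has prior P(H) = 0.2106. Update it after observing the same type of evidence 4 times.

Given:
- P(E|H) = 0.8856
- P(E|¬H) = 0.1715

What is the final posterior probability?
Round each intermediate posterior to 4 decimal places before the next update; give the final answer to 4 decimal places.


Sequential Bayesian updating:

Initial prior: P(H) = 0.2106

Update 1:
  P(E) = 0.8856 × 0.2106 + 0.1715 × 0.7894 = 0.18650736 + 0.13538210 = 0.32188946
  P(H|E) = 0.18650736 / 0.32188946 = 0.5794

Update 2:
  P(E) = 0.8856 × 0.5794 + 0.1715 × 0.4206 = 0.51311664 + 0.07213290 = 0.58524954
  P(H|E) = 0.51311664 / 0.58524954 = 0.8767

Update 3:
  P(E) = 0.8856 × 0.8767 + 0.1715 × 0.1233 = 0.77640552 + 0.02114595 = 0.79755147
  P(H|E) = 0.77640552 / 0.79755147 = 0.9735

Update 4:
  P(E) = 0.8856 × 0.9735 + 0.1715 × 0.0265 = 0.86213160 + 0.00454475 = 0.86667635
  P(H|E) = 0.86213160 / 0.86667635 = 0.9948

Final posterior: 0.9948


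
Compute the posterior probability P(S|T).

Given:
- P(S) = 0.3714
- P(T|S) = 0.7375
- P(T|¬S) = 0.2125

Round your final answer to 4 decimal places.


Bayes' theorem: P(S|T) = P(T|S) × P(S) / P(T)

Step 1: Calculate P(T) using law of total probability
P(T) = P(T|S)P(S) + P(T|¬S)P(¬S)
     = 0.7375 × 0.3714 + 0.2125 × 0.6286
     = 0.27390750 + 0.13357750
     = 0.40748500

Step 2: Apply Bayes' theorem
P(S|T) = P(T|S) × P(S) / P(T)
       = 0.27390750 / 0.40748500
       = 0.6722


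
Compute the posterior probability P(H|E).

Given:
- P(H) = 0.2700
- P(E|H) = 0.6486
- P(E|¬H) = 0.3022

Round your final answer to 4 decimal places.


Bayes' theorem: P(H|E) = P(E|H) × P(H) / P(E)

Step 1: Calculate P(E) using law of total probability
P(E) = P(E|H)P(H) + P(E|¬H)P(¬H)
     = 0.6486 × 0.2700 + 0.3022 × 0.7300
     = 0.17512200 + 0.22060600
     = 0.39572800

Step 2: Apply Bayes' theorem
P(H|E) = P(E|H) × P(H) / P(E)
       = 0.17512200 / 0.39572800
       = 0.4425


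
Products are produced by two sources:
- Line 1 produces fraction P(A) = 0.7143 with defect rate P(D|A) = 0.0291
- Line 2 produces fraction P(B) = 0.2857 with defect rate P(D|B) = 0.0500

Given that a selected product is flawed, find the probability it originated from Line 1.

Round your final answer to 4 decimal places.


Let A = from Line 1, D = flawed

Given:
- P(A) = 0.7143, P(B) = 0.2857
- P(D|A) = 0.0291, P(D|B) = 0.0500

Step 1: Find P(D)
P(D) = P(D|A)P(A) + P(D|B)P(B)
     = 0.0291 × 0.7143 + 0.0500 × 0.2857
     = 0.02078613 + 0.01428500
     = 0.03507113

Step 2: Apply Bayes' theorem
P(A|D) = P(D|A)P(A) / P(D)
       = 0.02078613 / 0.03507113
       = 0.5927


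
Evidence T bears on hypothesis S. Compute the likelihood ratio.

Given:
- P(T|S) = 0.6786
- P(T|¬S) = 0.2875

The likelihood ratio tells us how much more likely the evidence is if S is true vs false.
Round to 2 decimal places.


Likelihood Ratio (LR) = P(T|S) / P(T|¬S)

LR = 0.6786 / 0.2875
   = 2.36

The evidence is 2.36 times more likely if S is true than if S is false.
Since LR > 1, the evidence supports S over ¬S.


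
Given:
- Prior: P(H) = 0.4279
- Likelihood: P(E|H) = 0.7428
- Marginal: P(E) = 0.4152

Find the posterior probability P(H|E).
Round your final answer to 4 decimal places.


Using Bayes' theorem:

P(H|E) = P(E|H) × P(H) / P(E)
       = 0.7428 × 0.4279 / 0.4152
       = 0.31784412 / 0.4152
       = 0.7655

The evidence strengthens our belief in H.
Prior: 0.4279 → Posterior: 0.7655


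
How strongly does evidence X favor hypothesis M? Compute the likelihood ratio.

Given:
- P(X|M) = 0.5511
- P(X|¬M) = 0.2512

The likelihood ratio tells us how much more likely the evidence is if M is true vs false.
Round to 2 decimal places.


Likelihood Ratio (LR) = P(X|M) / P(X|¬M)

LR = 0.5511 / 0.2512
   = 2.19

The evidence is 2.19 times more likely if M is true than if M is false.
Because LR exceeds 1, X is evidence for M.


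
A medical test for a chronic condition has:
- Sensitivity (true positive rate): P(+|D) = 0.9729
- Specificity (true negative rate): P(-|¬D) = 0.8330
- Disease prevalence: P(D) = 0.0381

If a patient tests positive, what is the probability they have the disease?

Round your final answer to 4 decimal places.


Let D = has disease, + = positive test

Given:
- P(D) = 0.0381 (prevalence)
- P(+|D) = 0.9729 (sensitivity)
- P(-|¬D) = 0.8330 (specificity)
- P(+|¬D) = 0.1670 (false positive rate = 1 - specificity)

Step 1: Find P(+)
P(+) = P(+|D)P(D) + P(+|¬D)P(¬D)
     = 0.9729 × 0.0381 + 0.1670 × 0.9619
     = 0.03706749 + 0.16063730
     = 0.19770479

Step 2: Apply Bayes' theorem for P(D|+)
P(D|+) = P(+|D)P(D) / P(+)
       = 0.03706749 / 0.19770479
       = 0.1875


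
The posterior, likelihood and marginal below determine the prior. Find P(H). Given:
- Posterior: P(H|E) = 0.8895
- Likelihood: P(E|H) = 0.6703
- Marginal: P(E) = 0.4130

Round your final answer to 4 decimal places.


From Bayes' theorem: P(H|E) = P(E|H) × P(H) / P(E)

Rearranging for P(H):
P(H) = P(H|E) × P(E) / P(E|H)
     = 0.8895 × 0.4130 / 0.6703
     = 0.36736350 / 0.6703
     = 0.5481


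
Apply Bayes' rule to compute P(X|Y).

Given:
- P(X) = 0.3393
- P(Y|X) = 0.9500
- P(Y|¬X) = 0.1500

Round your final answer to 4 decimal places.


Bayes' theorem: P(X|Y) = P(Y|X) × P(X) / P(Y)

Step 1: Calculate P(Y) using law of total probability
P(Y) = P(Y|X)P(X) + P(Y|¬X)P(¬X)
     = 0.9500 × 0.3393 + 0.1500 × 0.6607
     = 0.32233500 + 0.09910500
     = 0.42144000

Step 2: Apply Bayes' theorem
P(X|Y) = P(Y|X) × P(X) / P(Y)
       = 0.32233500 / 0.42144000
       = 0.7648


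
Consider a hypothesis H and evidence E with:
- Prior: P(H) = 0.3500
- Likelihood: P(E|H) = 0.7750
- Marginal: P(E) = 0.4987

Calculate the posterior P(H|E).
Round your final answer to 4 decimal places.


Using Bayes' theorem:

P(H|E) = P(E|H) × P(H) / P(E)
       = 0.7750 × 0.3500 / 0.4987
       = 0.27125000 / 0.4987
       = 0.5439

The evidence strengthens our belief in H.
Prior: 0.3500 → Posterior: 0.5439


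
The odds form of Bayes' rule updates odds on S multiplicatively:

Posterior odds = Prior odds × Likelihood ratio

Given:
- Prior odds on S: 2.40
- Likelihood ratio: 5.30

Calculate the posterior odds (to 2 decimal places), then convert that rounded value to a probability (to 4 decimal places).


Step 1: Calculate posterior odds
Posterior odds = Prior odds × LR
               = 2.40 × 5.30
               = 12.72

Step 2: Convert to probability
P(S|E) = Posterior odds / (1 + Posterior odds)
       = 12.72 / (1 + 12.72)
       = 12.72 / 13.72
       = 0.9271

The evidence increased P(S) from 0.7059 to 0.9271.


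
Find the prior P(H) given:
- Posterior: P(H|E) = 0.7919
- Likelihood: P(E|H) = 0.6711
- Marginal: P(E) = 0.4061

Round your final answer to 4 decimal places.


From Bayes' theorem: P(H|E) = P(E|H) × P(H) / P(E)

Rearranging for P(H):
P(H) = P(H|E) × P(E) / P(E|H)
     = 0.7919 × 0.4061 / 0.6711
     = 0.32159059 / 0.6711
     = 0.4792


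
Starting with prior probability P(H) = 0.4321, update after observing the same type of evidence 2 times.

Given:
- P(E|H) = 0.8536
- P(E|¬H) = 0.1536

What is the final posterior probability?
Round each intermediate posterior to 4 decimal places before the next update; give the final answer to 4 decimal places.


Sequential Bayesian updating:

Initial prior: P(H) = 0.4321

Update 1:
  P(E) = 0.8536 × 0.4321 + 0.1536 × 0.5679 = 0.36884056 + 0.08722944 = 0.45607000
  P(H|E) = 0.36884056 / 0.45607000 = 0.8087

Update 2:
  P(E) = 0.8536 × 0.8087 + 0.1536 × 0.1913 = 0.69030632 + 0.02938368 = 0.71969000
  P(H|E) = 0.69030632 / 0.71969000 = 0.9592

Final posterior: 0.9592


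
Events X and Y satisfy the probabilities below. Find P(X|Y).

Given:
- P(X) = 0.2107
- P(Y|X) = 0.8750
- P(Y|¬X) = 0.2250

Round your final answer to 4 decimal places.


Bayes' theorem: P(X|Y) = P(Y|X) × P(X) / P(Y)

Step 1: Calculate P(Y) using law of total probability
P(Y) = P(Y|X)P(X) + P(Y|¬X)P(¬X)
     = 0.8750 × 0.2107 + 0.2250 × 0.7893
     = 0.18436250 + 0.17759250
     = 0.36195500

Step 2: Apply Bayes' theorem
P(X|Y) = P(Y|X) × P(X) / P(Y)
       = 0.18436250 / 0.36195500
       = 0.5094


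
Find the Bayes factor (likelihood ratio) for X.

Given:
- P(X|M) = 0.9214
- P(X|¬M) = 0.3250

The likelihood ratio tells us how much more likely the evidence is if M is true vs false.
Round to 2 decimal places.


Likelihood Ratio (LR) = P(X|M) / P(X|¬M)

LR = 0.9214 / 0.3250
   = 2.84

The evidence is 2.84 times more likely if M is true than if M is false.
Because LR exceeds 1, X is evidence for M.


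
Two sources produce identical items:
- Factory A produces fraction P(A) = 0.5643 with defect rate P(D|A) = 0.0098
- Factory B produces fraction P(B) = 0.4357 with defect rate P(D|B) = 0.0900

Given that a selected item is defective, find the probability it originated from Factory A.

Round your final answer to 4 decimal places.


Let A = from Factory A, D = defective

Given:
- P(A) = 0.5643, P(B) = 0.4357
- P(D|A) = 0.0098, P(D|B) = 0.0900

Step 1: Find P(D)
P(D) = P(D|A)P(A) + P(D|B)P(B)
     = 0.0098 × 0.5643 + 0.0900 × 0.4357
     = 0.00553014 + 0.03921300
     = 0.04474314

Step 2: Apply Bayes' theorem
P(A|D) = P(D|A)P(A) / P(D)
       = 0.00553014 / 0.04474314
       = 0.1236


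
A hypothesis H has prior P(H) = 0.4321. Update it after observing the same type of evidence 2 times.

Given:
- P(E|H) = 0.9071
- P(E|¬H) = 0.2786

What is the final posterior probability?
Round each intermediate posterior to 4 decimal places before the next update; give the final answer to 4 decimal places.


Sequential Bayesian updating:

Initial prior: P(H) = 0.4321

Update 1:
  P(E) = 0.9071 × 0.4321 + 0.2786 × 0.5679 = 0.39195791 + 0.15821694 = 0.55017485
  P(H|E) = 0.39195791 / 0.55017485 = 0.7124

Update 2:
  P(E) = 0.9071 × 0.7124 + 0.2786 × 0.2876 = 0.64621804 + 0.08012536 = 0.72634340
  P(H|E) = 0.64621804 / 0.72634340 = 0.8897

Final posterior: 0.8897


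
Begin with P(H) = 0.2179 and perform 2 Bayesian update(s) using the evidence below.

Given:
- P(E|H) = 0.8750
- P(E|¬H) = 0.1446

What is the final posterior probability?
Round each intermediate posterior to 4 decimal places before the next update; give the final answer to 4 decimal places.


Sequential Bayesian updating:

Initial prior: P(H) = 0.2179

Update 1:
  P(E) = 0.8750 × 0.2179 + 0.1446 × 0.7821 = 0.19066250 + 0.11309166 = 0.30375416
  P(H|E) = 0.19066250 / 0.30375416 = 0.6277

Update 2:
  P(E) = 0.8750 × 0.6277 + 0.1446 × 0.3723 = 0.54923750 + 0.05383458 = 0.60307208
  P(H|E) = 0.54923750 / 0.60307208 = 0.9107

Final posterior: 0.9107


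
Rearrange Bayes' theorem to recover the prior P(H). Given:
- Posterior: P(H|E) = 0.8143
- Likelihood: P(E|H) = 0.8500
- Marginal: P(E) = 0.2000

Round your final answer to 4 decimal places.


From Bayes' theorem: P(H|E) = P(E|H) × P(H) / P(E)

Rearranging for P(H):
P(H) = P(H|E) × P(E) / P(E|H)
     = 0.8143 × 0.2000 / 0.8500
     = 0.16286000 / 0.8500
     = 0.1916


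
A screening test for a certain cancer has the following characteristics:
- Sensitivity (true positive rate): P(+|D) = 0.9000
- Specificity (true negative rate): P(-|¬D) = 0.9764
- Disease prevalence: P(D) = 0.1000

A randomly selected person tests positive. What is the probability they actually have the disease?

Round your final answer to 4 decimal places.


Let D = has disease, + = positive test

Given:
- P(D) = 0.1000 (prevalence)
- P(+|D) = 0.9000 (sensitivity)
- P(-|¬D) = 0.9764 (specificity)
- P(+|¬D) = 0.0236 (false positive rate = 1 - specificity)

Step 1: Find P(+)
P(+) = P(+|D)P(D) + P(+|¬D)P(¬D)
     = 0.9000 × 0.1000 + 0.0236 × 0.9000
     = 0.09000000 + 0.02124000
     = 0.11124000

Step 2: Apply Bayes' theorem for P(D|+)
P(D|+) = P(+|D)P(D) / P(+)
       = 0.09000000 / 0.11124000
       = 0.8091


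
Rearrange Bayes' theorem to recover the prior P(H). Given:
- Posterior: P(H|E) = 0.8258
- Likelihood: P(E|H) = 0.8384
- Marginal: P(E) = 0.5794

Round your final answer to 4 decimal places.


From Bayes' theorem: P(H|E) = P(E|H) × P(H) / P(E)

Rearranging for P(H):
P(H) = P(H|E) × P(E) / P(E|H)
     = 0.8258 × 0.5794 / 0.8384
     = 0.47846852 / 0.8384
     = 0.5707


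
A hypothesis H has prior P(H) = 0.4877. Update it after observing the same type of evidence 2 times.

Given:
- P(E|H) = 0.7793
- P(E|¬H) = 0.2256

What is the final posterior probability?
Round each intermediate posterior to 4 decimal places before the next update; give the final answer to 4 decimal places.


Sequential Bayesian updating:

Initial prior: P(H) = 0.4877

Update 1:
  P(E) = 0.7793 × 0.4877 + 0.2256 × 0.5123 = 0.38006461 + 0.11557488 = 0.49563949
  P(H|E) = 0.38006461 / 0.49563949 = 0.7668

Update 2:
  P(E) = 0.7793 × 0.7668 + 0.2256 × 0.2332 = 0.59756724 + 0.05260992 = 0.65017716
  P(H|E) = 0.59756724 / 0.65017716 = 0.9191

Final posterior: 0.9191


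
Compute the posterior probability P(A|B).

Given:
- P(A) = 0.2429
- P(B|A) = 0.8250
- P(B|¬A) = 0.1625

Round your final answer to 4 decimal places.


Bayes' theorem: P(A|B) = P(B|A) × P(A) / P(B)

Step 1: Calculate P(B) using law of total probability
P(B) = P(B|A)P(A) + P(B|¬A)P(¬A)
     = 0.8250 × 0.2429 + 0.1625 × 0.7571
     = 0.20039250 + 0.12302875
     = 0.32342125

Step 2: Apply Bayes' theorem
P(A|B) = P(B|A) × P(A) / P(B)
       = 0.20039250 / 0.32342125
       = 0.6196


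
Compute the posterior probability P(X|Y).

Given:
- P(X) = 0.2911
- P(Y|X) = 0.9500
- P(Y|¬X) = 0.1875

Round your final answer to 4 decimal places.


Bayes' theorem: P(X|Y) = P(Y|X) × P(X) / P(Y)

Step 1: Calculate P(Y) using law of total probability
P(Y) = P(Y|X)P(X) + P(Y|¬X)P(¬X)
     = 0.9500 × 0.2911 + 0.1875 × 0.7089
     = 0.27654500 + 0.13291875
     = 0.40946375

Step 2: Apply Bayes' theorem
P(X|Y) = P(Y|X) × P(X) / P(Y)
       = 0.27654500 / 0.40946375
       = 0.6754


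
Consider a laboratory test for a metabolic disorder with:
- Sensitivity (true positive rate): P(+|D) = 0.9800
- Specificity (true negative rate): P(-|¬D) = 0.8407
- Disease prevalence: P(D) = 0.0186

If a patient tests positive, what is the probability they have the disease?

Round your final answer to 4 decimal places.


Let D = has disease, + = positive test

Given:
- P(D) = 0.0186 (prevalence)
- P(+|D) = 0.9800 (sensitivity)
- P(-|¬D) = 0.8407 (specificity)
- P(+|¬D) = 0.1593 (false positive rate = 1 - specificity)

Step 1: Find P(+)
P(+) = P(+|D)P(D) + P(+|¬D)P(¬D)
     = 0.9800 × 0.0186 + 0.1593 × 0.9814
     = 0.01822800 + 0.15633702
     = 0.17456502

Step 2: Apply Bayes' theorem for P(D|+)
P(D|+) = P(+|D)P(D) / P(+)
       = 0.01822800 / 0.17456502
       = 0.1044


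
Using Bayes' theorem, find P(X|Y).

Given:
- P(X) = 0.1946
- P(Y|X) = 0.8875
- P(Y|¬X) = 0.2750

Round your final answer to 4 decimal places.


Bayes' theorem: P(X|Y) = P(Y|X) × P(X) / P(Y)

Step 1: Calculate P(Y) using law of total probability
P(Y) = P(Y|X)P(X) + P(Y|¬X)P(¬X)
     = 0.8875 × 0.1946 + 0.2750 × 0.8054
     = 0.17270750 + 0.22148500
     = 0.39419250

Step 2: Apply Bayes' theorem
P(X|Y) = P(Y|X) × P(X) / P(Y)
       = 0.17270750 / 0.39419250
       = 0.4381


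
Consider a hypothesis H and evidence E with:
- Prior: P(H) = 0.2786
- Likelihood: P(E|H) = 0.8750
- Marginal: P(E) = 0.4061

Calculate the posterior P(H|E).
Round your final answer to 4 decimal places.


Using Bayes' theorem:

P(H|E) = P(E|H) × P(H) / P(E)
       = 0.8750 × 0.2786 / 0.4061
       = 0.24377500 / 0.4061
       = 0.6003

The evidence strengthens our belief in H.
Prior: 0.2786 → Posterior: 0.6003


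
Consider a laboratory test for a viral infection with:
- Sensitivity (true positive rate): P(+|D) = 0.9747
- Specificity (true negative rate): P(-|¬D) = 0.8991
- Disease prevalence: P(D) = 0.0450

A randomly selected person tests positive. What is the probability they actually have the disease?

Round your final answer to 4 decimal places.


Let D = has disease, + = positive test

Given:
- P(D) = 0.0450 (prevalence)
- P(+|D) = 0.9747 (sensitivity)
- P(-|¬D) = 0.8991 (specificity)
- P(+|¬D) = 0.1009 (false positive rate = 1 - specificity)

Step 1: Find P(+)
P(+) = P(+|D)P(D) + P(+|¬D)P(¬D)
     = 0.9747 × 0.0450 + 0.1009 × 0.9550
     = 0.04386150 + 0.09635950
     = 0.14022100

Step 2: Apply Bayes' theorem for P(D|+)
P(D|+) = P(+|D)P(D) / P(+)
       = 0.04386150 / 0.14022100
       = 0.3128


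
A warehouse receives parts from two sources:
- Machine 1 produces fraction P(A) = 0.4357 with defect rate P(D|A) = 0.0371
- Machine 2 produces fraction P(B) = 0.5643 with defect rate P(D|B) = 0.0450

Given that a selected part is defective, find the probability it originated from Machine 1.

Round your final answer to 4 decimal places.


Let A = from Machine 1, D = defective

Given:
- P(A) = 0.4357, P(B) = 0.5643
- P(D|A) = 0.0371, P(D|B) = 0.0450

Step 1: Find P(D)
P(D) = P(D|A)P(A) + P(D|B)P(B)
     = 0.0371 × 0.4357 + 0.0450 × 0.5643
     = 0.01616447 + 0.02539350
     = 0.04155797

Step 2: Apply Bayes' theorem
P(A|D) = P(D|A)P(A) / P(D)
       = 0.01616447 / 0.04155797
       = 0.3890


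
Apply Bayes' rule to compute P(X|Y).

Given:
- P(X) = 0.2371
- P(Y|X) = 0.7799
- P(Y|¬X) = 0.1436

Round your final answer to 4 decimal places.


Bayes' theorem: P(X|Y) = P(Y|X) × P(X) / P(Y)

Step 1: Calculate P(Y) using law of total probability
P(Y) = P(Y|X)P(X) + P(Y|¬X)P(¬X)
     = 0.7799 × 0.2371 + 0.1436 × 0.7629
     = 0.18491429 + 0.10955244
     = 0.29446673

Step 2: Apply Bayes' theorem
P(X|Y) = P(Y|X) × P(X) / P(Y)
       = 0.18491429 / 0.29446673
       = 0.6280


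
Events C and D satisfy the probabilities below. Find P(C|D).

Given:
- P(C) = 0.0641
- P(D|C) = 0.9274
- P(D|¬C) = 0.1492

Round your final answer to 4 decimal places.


Bayes' theorem: P(C|D) = P(D|C) × P(C) / P(D)

Step 1: Calculate P(D) using law of total probability
P(D) = P(D|C)P(C) + P(D|¬C)P(¬C)
     = 0.9274 × 0.0641 + 0.1492 × 0.9359
     = 0.05944634 + 0.13963628
     = 0.19908262

Step 2: Apply Bayes' theorem
P(C|D) = P(D|C) × P(C) / P(D)
       = 0.05944634 / 0.19908262
       = 0.2986


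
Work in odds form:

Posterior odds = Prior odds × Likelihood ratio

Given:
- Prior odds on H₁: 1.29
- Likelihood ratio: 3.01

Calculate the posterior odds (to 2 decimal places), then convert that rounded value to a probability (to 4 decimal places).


Step 1: Calculate posterior odds
Posterior odds = Prior odds × LR
               = 1.29 × 3.01
               = 3.88

Step 2: Convert to probability
P(H₁|E) = Posterior odds / (1 + Posterior odds)
       = 3.88 / (1 + 3.88)
       = 3.88 / 4.88
       = 0.7951

The evidence increased P(H₁) from 0.5633 to 0.7951.


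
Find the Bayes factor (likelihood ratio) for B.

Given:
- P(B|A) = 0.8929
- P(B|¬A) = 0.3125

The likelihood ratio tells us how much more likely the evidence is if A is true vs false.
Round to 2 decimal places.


Likelihood Ratio (LR) = P(B|A) / P(B|¬A)

LR = 0.8929 / 0.3125
   = 2.86

The evidence is 2.86 times more likely if A is true than if A is false.
Since LR > 1, the evidence supports A over ¬A.


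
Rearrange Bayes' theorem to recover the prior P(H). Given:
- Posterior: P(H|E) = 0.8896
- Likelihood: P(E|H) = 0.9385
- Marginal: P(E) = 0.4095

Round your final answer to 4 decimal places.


From Bayes' theorem: P(H|E) = P(E|H) × P(H) / P(E)

Rearranging for P(H):
P(H) = P(H|E) × P(E) / P(E|H)
     = 0.8896 × 0.4095 / 0.9385
     = 0.36429120 / 0.9385
     = 0.3882


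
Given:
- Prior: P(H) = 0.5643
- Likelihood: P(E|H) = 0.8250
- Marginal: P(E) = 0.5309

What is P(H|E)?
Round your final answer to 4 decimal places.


Using Bayes' theorem:

P(H|E) = P(E|H) × P(H) / P(E)
       = 0.8250 × 0.5643 / 0.5309
       = 0.46554750 / 0.5309
       = 0.8769

The evidence strengthens our belief in H.
Prior: 0.5643 → Posterior: 0.8769


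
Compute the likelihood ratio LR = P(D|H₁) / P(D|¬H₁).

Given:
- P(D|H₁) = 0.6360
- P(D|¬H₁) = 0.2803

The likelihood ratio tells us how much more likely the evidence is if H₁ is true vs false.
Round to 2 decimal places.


Likelihood Ratio (LR) = P(D|H₁) / P(D|¬H₁)

LR = 0.6360 / 0.2803
   = 2.27

The evidence is 2.27 times more likely if H₁ is true than if H₁ is false.
LR > 1, so observing D raises the odds in favor of H₁.


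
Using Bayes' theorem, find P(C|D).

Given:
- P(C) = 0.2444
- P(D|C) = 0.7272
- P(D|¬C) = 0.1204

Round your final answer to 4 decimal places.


Bayes' theorem: P(C|D) = P(D|C) × P(C) / P(D)

Step 1: Calculate P(D) using law of total probability
P(D) = P(D|C)P(C) + P(D|¬C)P(¬C)
     = 0.7272 × 0.2444 + 0.1204 × 0.7556
     = 0.17772768 + 0.09097424
     = 0.26870192

Step 2: Apply Bayes' theorem
P(C|D) = P(D|C) × P(C) / P(D)
       = 0.17772768 / 0.26870192
       = 0.6614


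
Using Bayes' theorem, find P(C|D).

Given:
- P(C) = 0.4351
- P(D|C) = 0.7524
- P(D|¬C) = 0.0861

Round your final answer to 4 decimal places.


Bayes' theorem: P(C|D) = P(D|C) × P(C) / P(D)

Step 1: Calculate P(D) using law of total probability
P(D) = P(D|C)P(C) + P(D|¬C)P(¬C)
     = 0.7524 × 0.4351 + 0.0861 × 0.5649
     = 0.32736924 + 0.04863789
     = 0.37600713

Step 2: Apply Bayes' theorem
P(C|D) = P(D|C) × P(C) / P(D)
       = 0.32736924 / 0.37600713
       = 0.8706


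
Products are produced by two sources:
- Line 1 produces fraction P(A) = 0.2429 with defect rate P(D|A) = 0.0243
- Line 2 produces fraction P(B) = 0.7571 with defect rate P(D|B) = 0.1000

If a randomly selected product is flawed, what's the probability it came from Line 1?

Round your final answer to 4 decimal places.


Let A = from Line 1, D = flawed

Given:
- P(A) = 0.2429, P(B) = 0.7571
- P(D|A) = 0.0243, P(D|B) = 0.1000

Step 1: Find P(D)
P(D) = P(D|A)P(A) + P(D|B)P(B)
     = 0.0243 × 0.2429 + 0.1000 × 0.7571
     = 0.00590247 + 0.07571000
     = 0.08161247

Step 2: Apply Bayes' theorem
P(A|D) = P(D|A)P(A) / P(D)
       = 0.00590247 / 0.08161247
       = 0.0723


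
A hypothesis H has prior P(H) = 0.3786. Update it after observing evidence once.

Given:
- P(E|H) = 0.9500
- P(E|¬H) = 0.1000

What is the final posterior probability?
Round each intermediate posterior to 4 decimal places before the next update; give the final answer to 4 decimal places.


Sequential Bayesian updating:

Initial prior: P(H) = 0.3786

Update 1:
  P(E) = 0.9500 × 0.3786 + 0.1000 × 0.6214 = 0.35967000 + 0.06214000 = 0.42181000
  P(H|E) = 0.35967000 / 0.42181000 = 0.8527

Final posterior: 0.8527


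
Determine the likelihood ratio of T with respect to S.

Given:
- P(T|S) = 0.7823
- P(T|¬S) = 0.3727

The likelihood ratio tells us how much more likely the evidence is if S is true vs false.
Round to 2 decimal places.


Likelihood Ratio (LR) = P(T|S) / P(T|¬S)

LR = 0.7823 / 0.3727
   = 2.10

The evidence is 2.10 times more likely if S is true than if S is false.
Since LR > 1, the evidence supports S over ¬S.


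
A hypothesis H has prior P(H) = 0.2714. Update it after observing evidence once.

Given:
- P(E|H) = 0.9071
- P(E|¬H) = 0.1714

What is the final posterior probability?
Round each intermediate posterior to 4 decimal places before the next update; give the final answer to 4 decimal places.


Sequential Bayesian updating:

Initial prior: P(H) = 0.2714

Update 1:
  P(E) = 0.9071 × 0.2714 + 0.1714 × 0.7286 = 0.24618694 + 0.12488204 = 0.37106898
  P(H|E) = 0.24618694 / 0.37106898 = 0.6635

Final posterior: 0.6635


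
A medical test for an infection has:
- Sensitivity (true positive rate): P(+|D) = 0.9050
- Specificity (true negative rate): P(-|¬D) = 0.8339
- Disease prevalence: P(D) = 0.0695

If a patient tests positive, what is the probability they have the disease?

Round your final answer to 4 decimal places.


Let D = has disease, + = positive test

Given:
- P(D) = 0.0695 (prevalence)
- P(+|D) = 0.9050 (sensitivity)
- P(-|¬D) = 0.8339 (specificity)
- P(+|¬D) = 0.1661 (false positive rate = 1 - specificity)

Step 1: Find P(+)
P(+) = P(+|D)P(D) + P(+|¬D)P(¬D)
     = 0.9050 × 0.0695 + 0.1661 × 0.9305
     = 0.06289750 + 0.15455605
     = 0.21745355

Step 2: Apply Bayes' theorem for P(D|+)
P(D|+) = P(+|D)P(D) / P(+)
       = 0.06289750 / 0.21745355
       = 0.2892


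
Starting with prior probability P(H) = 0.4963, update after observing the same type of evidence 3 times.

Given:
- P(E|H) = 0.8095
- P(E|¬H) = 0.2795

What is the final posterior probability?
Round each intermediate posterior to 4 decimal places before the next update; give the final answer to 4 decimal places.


Sequential Bayesian updating:

Initial prior: P(H) = 0.4963

Update 1:
  P(E) = 0.8095 × 0.4963 + 0.2795 × 0.5037 = 0.40175485 + 0.14078415 = 0.54253900
  P(H|E) = 0.40175485 / 0.54253900 = 0.7405

Update 2:
  P(E) = 0.8095 × 0.7405 + 0.2795 × 0.2595 = 0.59943475 + 0.07253025 = 0.67196500
  P(H|E) = 0.59943475 / 0.67196500 = 0.8921

Update 3:
  P(E) = 0.8095 × 0.8921 + 0.2795 × 0.1079 = 0.72215495 + 0.03015805 = 0.75231300
  P(H|E) = 0.72215495 / 0.75231300 = 0.9599

Final posterior: 0.9599


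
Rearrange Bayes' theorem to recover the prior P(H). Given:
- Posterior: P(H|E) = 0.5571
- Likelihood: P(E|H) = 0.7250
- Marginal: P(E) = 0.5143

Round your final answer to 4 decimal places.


From Bayes' theorem: P(H|E) = P(E|H) × P(H) / P(E)

Rearranging for P(H):
P(H) = P(H|E) × P(E) / P(E|H)
     = 0.5571 × 0.5143 / 0.7250
     = 0.28651653 / 0.7250
     = 0.3952


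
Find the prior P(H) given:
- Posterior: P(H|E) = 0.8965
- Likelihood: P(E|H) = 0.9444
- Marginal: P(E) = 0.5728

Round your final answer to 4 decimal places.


From Bayes' theorem: P(H|E) = P(E|H) × P(H) / P(E)

Rearranging for P(H):
P(H) = P(H|E) × P(E) / P(E|H)
     = 0.8965 × 0.5728 / 0.9444
     = 0.51351520 / 0.9444
     = 0.5437


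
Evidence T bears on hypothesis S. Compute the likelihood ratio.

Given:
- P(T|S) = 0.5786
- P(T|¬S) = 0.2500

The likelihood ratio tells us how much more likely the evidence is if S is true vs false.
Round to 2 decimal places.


Likelihood Ratio (LR) = P(T|S) / P(T|¬S)

LR = 0.5786 / 0.2500
   = 2.31

The evidence is 2.31 times more likely if S is true than if S is false.
Since LR > 1, the evidence supports S over ¬S.
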